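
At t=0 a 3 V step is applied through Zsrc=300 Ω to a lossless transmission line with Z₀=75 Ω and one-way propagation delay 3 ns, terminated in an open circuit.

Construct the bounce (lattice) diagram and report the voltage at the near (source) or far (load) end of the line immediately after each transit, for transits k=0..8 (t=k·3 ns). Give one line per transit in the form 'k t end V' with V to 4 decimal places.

0 0 source 0.6000
1 3 load 1.2000
2 6 source 1.5600
3 9 load 1.9200
4 12 source 2.1360
5 15 load 2.3520
6 18 source 2.4816
7 21 load 2.6112
8 24 source 2.6890

Γ_L=1.000000, Γ_S=0.600000; launch V₁=3·75/375=0.600000
k=0 src: V=0.6000
k=1 load: inc=0.600000, refl=0.600000·1.000000=0.6000; V=0.000000+0.600000+0.600000=1.2000
k=2 src: inc=0.600000, refl=0.600000·0.600000=0.3600; V=0.600000+0.600000+0.360000=1.5600
k=3 load: inc=0.360000, refl=0.360000·1.000000=0.3600; V=1.200000+0.360000+0.360000=1.9200
k=4 src: inc=0.360000, refl=0.360000·0.600000=0.2160; V=1.560000+0.360000+0.216000=2.1360
k=5 load: inc=0.216000, refl=0.216000·1.000000=0.2160; V=1.920000+0.216000+0.216000=2.3520
k=6 src: inc=0.216000, refl=0.216000·0.600000=0.1296; V=2.136000+0.216000+0.129600=2.4816
k=7 load: inc=0.129600, refl=0.129600·1.000000=0.1296; V=2.352000+0.129600+0.129600=2.6112
k=8 src: inc=0.129600, refl=0.129600·0.600000=0.0778; V=2.481600+0.129600+0.077760=2.6890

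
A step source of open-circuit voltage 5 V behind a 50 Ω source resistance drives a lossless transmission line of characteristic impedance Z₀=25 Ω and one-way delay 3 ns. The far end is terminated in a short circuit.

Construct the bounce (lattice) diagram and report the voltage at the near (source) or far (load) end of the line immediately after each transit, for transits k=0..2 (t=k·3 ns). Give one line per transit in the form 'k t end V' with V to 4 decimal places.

0 0 source 1.6667
1 3 load 0.0000
2 6 source -0.5556

Γ_L=-1.000000, Γ_S=0.333333; launch V₁=5·25/75=1.666667
k=0 src: V=1.6667
k=1 load: inc=1.666667, refl=1.666667·-1.000000=-1.6667; V=0.000000+1.666667+-1.666667=0.0000
k=2 src: inc=-1.666667, refl=-1.666667·0.333333=-0.5556; V=1.666667+-1.666667+-0.555556=-0.5556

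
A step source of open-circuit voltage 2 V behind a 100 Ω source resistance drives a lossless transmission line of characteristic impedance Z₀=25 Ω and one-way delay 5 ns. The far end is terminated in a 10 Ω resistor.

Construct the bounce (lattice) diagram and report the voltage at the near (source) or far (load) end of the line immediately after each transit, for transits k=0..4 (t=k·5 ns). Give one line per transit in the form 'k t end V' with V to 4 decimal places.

0 0 source 0.4000
1 5 load 0.2286
2 10 source 0.1257
3 15 load 0.1698
4 20 source 0.1962

Γ_L=-0.428571, Γ_S=0.600000; launch V₁=2·25/125=0.400000
k=0 src: V=0.4000
k=1 load: inc=0.400000, refl=0.400000·-0.428571=-0.1714; V=0.000000+0.400000+-0.171429=0.2286
k=2 src: inc=-0.171429, refl=-0.171429·0.600000=-0.1029; V=0.400000+-0.171429+-0.102857=0.1257
k=3 load: inc=-0.102857, refl=-0.102857·-0.428571=0.0441; V=0.228571+-0.102857+0.044082=0.1698
k=4 src: inc=0.044082, refl=0.044082·0.600000=0.0264; V=0.125714+0.044082+0.026449=0.1962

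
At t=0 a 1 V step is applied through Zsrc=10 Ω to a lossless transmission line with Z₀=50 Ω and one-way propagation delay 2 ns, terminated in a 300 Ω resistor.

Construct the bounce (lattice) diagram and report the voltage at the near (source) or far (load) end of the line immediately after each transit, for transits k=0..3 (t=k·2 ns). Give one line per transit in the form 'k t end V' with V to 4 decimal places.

Γ_L=0.714286, Γ_S=-0.666667; launch V₁=1·50/60=0.833333
k=0 src: V=0.8333
k=1 load: inc=0.833333, refl=0.833333·0.714286=0.5952; V=0.000000+0.833333+0.595238=1.4286
k=2 src: inc=0.595238, refl=0.595238·-0.666667=-0.3968; V=0.833333+0.595238+-0.396825=1.0317
k=3 load: inc=-0.396825, refl=-0.396825·0.714286=-0.2834; V=1.428571+-0.396825+-0.283447=0.7483

0 0 source 0.8333
1 2 load 1.4286
2 4 source 1.0317
3 6 load 0.7483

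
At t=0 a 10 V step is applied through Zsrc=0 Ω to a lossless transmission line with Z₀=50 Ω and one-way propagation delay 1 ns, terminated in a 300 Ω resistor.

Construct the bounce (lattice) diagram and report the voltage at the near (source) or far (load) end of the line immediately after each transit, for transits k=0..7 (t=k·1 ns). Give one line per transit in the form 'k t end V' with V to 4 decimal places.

Γ_L=0.714286, Γ_S=-1.000000; launch V₁=10·50/50=10.000000
k=0 src: V=10.0000
k=1 load: inc=10.000000, refl=10.000000·0.714286=7.1429; V=0.000000+10.000000+7.142857=17.1429
k=2 src: inc=7.142857, refl=7.142857·-1.000000=-7.1429; V=10.000000+7.142857+-7.142857=10.0000
k=3 load: inc=-7.142857, refl=-7.142857·0.714286=-5.1020; V=17.142857+-7.142857+-5.102041=4.8980
k=4 src: inc=-5.102041, refl=-5.102041·-1.000000=5.1020; V=10.000000+-5.102041+5.102041=10.0000
k=5 load: inc=5.102041, refl=5.102041·0.714286=3.6443; V=4.897959+5.102041+3.644315=13.6443
k=6 src: inc=3.644315, refl=3.644315·-1.000000=-3.6443; V=10.000000+3.644315+-3.644315=10.0000
k=7 load: inc=-3.644315, refl=-3.644315·0.714286=-2.6031; V=13.644315+-3.644315+-2.603082=7.3969

0 0 source 10.0000
1 1 load 17.1429
2 2 source 10.0000
3 3 load 4.8980
4 4 source 10.0000
5 5 load 13.6443
6 6 source 10.0000
7 7 load 7.3969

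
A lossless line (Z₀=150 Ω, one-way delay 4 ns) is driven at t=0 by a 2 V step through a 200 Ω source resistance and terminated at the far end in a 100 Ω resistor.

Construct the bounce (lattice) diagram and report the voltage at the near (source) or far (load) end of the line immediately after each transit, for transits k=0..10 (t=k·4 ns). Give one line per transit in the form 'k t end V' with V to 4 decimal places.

0 0 source 0.8571
1 4 load 0.6857
2 8 source 0.6612
3 12 load 0.6661
4 16 source 0.6668
5 20 load 0.6667
6 24 source 0.6667
7 28 load 0.6667
8 32 source 0.6667
9 36 load 0.6667
10 40 source 0.6667

Γ_L=-0.200000, Γ_S=0.142857; launch V₁=2·150/350=0.857143
k=0 src: V=0.8571
k=1 load: inc=0.857143, refl=0.857143·-0.200000=-0.1714; V=0.000000+0.857143+-0.171429=0.6857
k=2 src: inc=-0.171429, refl=-0.171429·0.142857=-0.0245; V=0.857143+-0.171429+-0.024490=0.6612
k=3 load: inc=-0.024490, refl=-0.024490·-0.200000=0.0049; V=0.685714+-0.024490+0.004898=0.6661
k=4 src: inc=0.004898, refl=0.004898·0.142857=0.0007; V=0.661224+0.004898+0.000700=0.6668
k=5 load: inc=0.000700, refl=0.000700·-0.200000=-0.0001; V=0.666122+0.000700+-0.000140=0.6667
k=6 src: inc=-0.000140, refl=-0.000140·0.142857=-0.0000; V=0.666822+-0.000140+-0.000020=0.6667
k=7 load: inc=-0.000020, refl=-0.000020·-0.200000=0.0000; V=0.666682+-0.000020+0.000004=0.6667
k=8 src: inc=0.000004, refl=0.000004·0.142857=0.0000; V=0.666662+0.000004+0.000001=0.6667
k=9 load: inc=0.000001, refl=0.000001·-0.200000=-0.0000; V=0.666666+0.000001+-0.000000=0.6667
k=10 src: inc=-0.000000, refl=-0.000000·0.142857=-0.0000; V=0.666667+-0.000000+-0.000000=0.6667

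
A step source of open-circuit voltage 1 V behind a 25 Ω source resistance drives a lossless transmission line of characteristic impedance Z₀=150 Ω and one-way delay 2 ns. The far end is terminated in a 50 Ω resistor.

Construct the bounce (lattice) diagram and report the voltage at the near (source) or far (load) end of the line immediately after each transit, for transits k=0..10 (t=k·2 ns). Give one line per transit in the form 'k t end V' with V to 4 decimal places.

0 0 source 0.8571
1 2 load 0.4286
2 4 source 0.7347
3 6 load 0.5816
4 8 source 0.6910
5 10 load 0.6363
6 12 source 0.6753
7 14 load 0.6558
8 16 source 0.6698
9 18 load 0.6628
10 20 source 0.6678

Γ_L=-0.500000, Γ_S=-0.714286; launch V₁=1·150/175=0.857143
k=0 src: V=0.8571
k=1 load: inc=0.857143, refl=0.857143·-0.500000=-0.4286; V=0.000000+0.857143+-0.428571=0.4286
k=2 src: inc=-0.428571, refl=-0.428571·-0.714286=0.3061; V=0.857143+-0.428571+0.306122=0.7347
k=3 load: inc=0.306122, refl=0.306122·-0.500000=-0.1531; V=0.428571+0.306122+-0.153061=0.5816
k=4 src: inc=-0.153061, refl=-0.153061·-0.714286=0.1093; V=0.734694+-0.153061+0.109329=0.6910
k=5 load: inc=0.109329, refl=0.109329·-0.500000=-0.0547; V=0.581633+0.109329+-0.054665=0.6363
k=6 src: inc=-0.054665, refl=-0.054665·-0.714286=0.0390; V=0.690962+-0.054665+0.039046=0.6753
k=7 load: inc=0.039046, refl=0.039046·-0.500000=-0.0195; V=0.636297+0.039046+-0.019523=0.6558
k=8 src: inc=-0.019523, refl=-0.019523·-0.714286=0.0139; V=0.675344+-0.019523+0.013945=0.6698
k=9 load: inc=0.013945, refl=0.013945·-0.500000=-0.0070; V=0.655820+0.013945+-0.006973=0.6628
k=10 src: inc=-0.006973, refl=-0.006973·-0.714286=0.0050; V=0.669766+-0.006973+0.004980=0.6678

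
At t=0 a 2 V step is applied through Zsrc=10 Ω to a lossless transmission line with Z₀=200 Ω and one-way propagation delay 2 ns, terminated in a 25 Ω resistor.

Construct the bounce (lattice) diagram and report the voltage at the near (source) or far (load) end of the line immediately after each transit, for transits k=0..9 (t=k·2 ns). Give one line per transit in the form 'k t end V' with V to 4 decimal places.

Γ_L=-0.777778, Γ_S=-0.904762; launch V₁=2·200/210=1.904762
k=0 src: V=1.9048
k=1 load: inc=1.904762, refl=1.904762·-0.777778=-1.4815; V=0.000000+1.904762+-1.481481=0.4233
k=2 src: inc=-1.481481, refl=-1.481481·-0.904762=1.3404; V=1.904762+-1.481481+1.340388=1.7637
k=3 load: inc=1.340388, refl=1.340388·-0.777778=-1.0425; V=0.423280+1.340388+-1.042524=0.7211
k=4 src: inc=-1.042524, refl=-1.042524·-0.904762=0.9432; V=1.763668+-1.042524+0.943236=1.6644
k=5 load: inc=0.943236, refl=0.943236·-0.777778=-0.7336; V=0.721144+0.943236+-0.733628=0.9308
k=6 src: inc=-0.733628, refl=-0.733628·-0.904762=0.6638; V=1.664380+-0.733628+0.663759=1.5945
k=7 load: inc=0.663759, refl=0.663759·-0.777778=-0.5163; V=0.930752+0.663759+-0.516257=1.0783
k=8 src: inc=-0.516257, refl=-0.516257·-0.904762=0.4671; V=1.594511+-0.516257+0.467089=1.5453
k=9 load: inc=0.467089, refl=0.467089·-0.777778=-0.3633; V=1.078254+0.467089+-0.363292=1.1821

0 0 source 1.9048
1 2 load 0.4233
2 4 source 1.7637
3 6 load 0.7211
4 8 source 1.6644
5 10 load 0.9308
6 12 source 1.5945
7 14 load 1.0783
8 16 source 1.5453
9 18 load 1.1821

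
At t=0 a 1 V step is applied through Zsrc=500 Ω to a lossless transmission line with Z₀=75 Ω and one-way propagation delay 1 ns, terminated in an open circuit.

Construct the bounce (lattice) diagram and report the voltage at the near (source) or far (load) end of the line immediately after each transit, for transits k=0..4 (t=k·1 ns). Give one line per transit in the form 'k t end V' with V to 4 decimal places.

0 0 source 0.1304
1 1 load 0.2609
2 2 source 0.3573
3 3 load 0.4537
4 4 source 0.5249

Γ_L=1.000000, Γ_S=0.739130; launch V₁=1·75/575=0.130435
k=0 src: V=0.1304
k=1 load: inc=0.130435, refl=0.130435·1.000000=0.1304; V=0.000000+0.130435+0.130435=0.2609
k=2 src: inc=0.130435, refl=0.130435·0.739130=0.0964; V=0.130435+0.130435+0.096408=0.3573
k=3 load: inc=0.096408, refl=0.096408·1.000000=0.0964; V=0.260870+0.096408+0.096408=0.4537
k=4 src: inc=0.096408, refl=0.096408·0.739130=0.0713; V=0.357278+0.096408+0.071258=0.5249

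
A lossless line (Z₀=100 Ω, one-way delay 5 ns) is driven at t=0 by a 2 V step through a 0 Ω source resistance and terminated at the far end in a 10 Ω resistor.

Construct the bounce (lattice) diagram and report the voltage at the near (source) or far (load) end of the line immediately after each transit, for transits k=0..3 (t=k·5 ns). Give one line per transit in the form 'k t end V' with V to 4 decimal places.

Γ_L=-0.818182, Γ_S=-1.000000; launch V₁=2·100/100=2.000000
k=0 src: V=2.0000
k=1 load: inc=2.000000, refl=2.000000·-0.818182=-1.6364; V=0.000000+2.000000+-1.636364=0.3636
k=2 src: inc=-1.636364, refl=-1.636364·-1.000000=1.6364; V=2.000000+-1.636364+1.636364=2.0000
k=3 load: inc=1.636364, refl=1.636364·-0.818182=-1.3388; V=0.363636+1.636364+-1.338843=0.6612

0 0 source 2.0000
1 5 load 0.3636
2 10 source 2.0000
3 15 load 0.6612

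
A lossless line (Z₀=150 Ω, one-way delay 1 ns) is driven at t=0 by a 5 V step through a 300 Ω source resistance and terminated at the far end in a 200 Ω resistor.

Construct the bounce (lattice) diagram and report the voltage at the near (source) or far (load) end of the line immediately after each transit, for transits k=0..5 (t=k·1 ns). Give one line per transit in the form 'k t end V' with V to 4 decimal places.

Γ_L=0.142857, Γ_S=0.333333; launch V₁=5·150/450=1.666667
k=0 src: V=1.6667
k=1 load: inc=1.666667, refl=1.666667·0.142857=0.2381; V=0.000000+1.666667+0.238095=1.9048
k=2 src: inc=0.238095, refl=0.238095·0.333333=0.0794; V=1.666667+0.238095+0.079365=1.9841
k=3 load: inc=0.079365, refl=0.079365·0.142857=0.0113; V=1.904762+0.079365+0.011338=1.9955
k=4 src: inc=0.011338, refl=0.011338·0.333333=0.0038; V=1.984127+0.011338+0.003779=1.9992
k=5 load: inc=0.003779, refl=0.003779·0.142857=0.0005; V=1.995465+0.003779+0.000540=1.9998

0 0 source 1.6667
1 1 load 1.9048
2 2 source 1.9841
3 3 load 1.9955
4 4 source 1.9992
5 5 load 1.9998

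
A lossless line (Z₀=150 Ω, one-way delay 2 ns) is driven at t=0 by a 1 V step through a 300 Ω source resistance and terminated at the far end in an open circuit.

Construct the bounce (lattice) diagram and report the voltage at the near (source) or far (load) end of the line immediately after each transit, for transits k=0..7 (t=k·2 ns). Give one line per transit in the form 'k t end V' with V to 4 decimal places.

Γ_L=1.000000, Γ_S=0.333333; launch V₁=1·150/450=0.333333
k=0 src: V=0.3333
k=1 load: inc=0.333333, refl=0.333333·1.000000=0.3333; V=0.000000+0.333333+0.333333=0.6667
k=2 src: inc=0.333333, refl=0.333333·0.333333=0.1111; V=0.333333+0.333333+0.111111=0.7778
k=3 load: inc=0.111111, refl=0.111111·1.000000=0.1111; V=0.666667+0.111111+0.111111=0.8889
k=4 src: inc=0.111111, refl=0.111111·0.333333=0.0370; V=0.777778+0.111111+0.037037=0.9259
k=5 load: inc=0.037037, refl=0.037037·1.000000=0.0370; V=0.888889+0.037037+0.037037=0.9630
k=6 src: inc=0.037037, refl=0.037037·0.333333=0.0123; V=0.925926+0.037037+0.012346=0.9753
k=7 load: inc=0.012346, refl=0.012346·1.000000=0.0123; V=0.962963+0.012346+0.012346=0.9877

0 0 source 0.3333
1 2 load 0.6667
2 4 source 0.7778
3 6 load 0.8889
4 8 source 0.9259
5 10 load 0.9630
6 12 source 0.9753
7 14 load 0.9877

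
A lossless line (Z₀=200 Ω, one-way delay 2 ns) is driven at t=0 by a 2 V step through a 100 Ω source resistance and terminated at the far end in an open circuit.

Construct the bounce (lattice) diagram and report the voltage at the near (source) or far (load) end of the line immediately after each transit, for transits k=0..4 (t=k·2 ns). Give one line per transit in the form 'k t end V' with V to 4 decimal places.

0 0 source 1.3333
1 2 load 2.6667
2 4 source 2.2222
3 6 load 1.7778
4 8 source 1.9259

Γ_L=1.000000, Γ_S=-0.333333; launch V₁=2·200/300=1.333333
k=0 src: V=1.3333
k=1 load: inc=1.333333, refl=1.333333·1.000000=1.3333; V=0.000000+1.333333+1.333333=2.6667
k=2 src: inc=1.333333, refl=1.333333·-0.333333=-0.4444; V=1.333333+1.333333+-0.444444=2.2222
k=3 load: inc=-0.444444, refl=-0.444444·1.000000=-0.4444; V=2.666667+-0.444444+-0.444444=1.7778
k=4 src: inc=-0.444444, refl=-0.444444·-0.333333=0.1481; V=2.222222+-0.444444+0.148148=1.9259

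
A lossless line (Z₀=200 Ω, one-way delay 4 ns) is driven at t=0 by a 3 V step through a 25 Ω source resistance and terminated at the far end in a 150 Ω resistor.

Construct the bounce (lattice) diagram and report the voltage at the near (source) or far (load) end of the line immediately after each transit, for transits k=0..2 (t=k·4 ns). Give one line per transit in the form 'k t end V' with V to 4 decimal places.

0 0 source 2.6667
1 4 load 2.2857
2 8 source 2.5820

Γ_L=-0.142857, Γ_S=-0.777778; launch V₁=3·200/225=2.666667
k=0 src: V=2.6667
k=1 load: inc=2.666667, refl=2.666667·-0.142857=-0.3810; V=0.000000+2.666667+-0.380952=2.2857
k=2 src: inc=-0.380952, refl=-0.380952·-0.777778=0.2963; V=2.666667+-0.380952+0.296296=2.5820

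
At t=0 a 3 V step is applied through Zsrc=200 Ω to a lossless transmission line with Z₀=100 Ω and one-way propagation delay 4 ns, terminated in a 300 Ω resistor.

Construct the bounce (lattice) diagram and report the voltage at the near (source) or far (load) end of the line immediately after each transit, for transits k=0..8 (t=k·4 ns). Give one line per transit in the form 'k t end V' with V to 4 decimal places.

0 0 source 1.0000
1 4 load 1.5000
2 8 source 1.6667
3 12 load 1.7500
4 16 source 1.7778
5 20 load 1.7917
6 24 source 1.7963
7 28 load 1.7986
8 32 source 1.7994

Γ_L=0.500000, Γ_S=0.333333; launch V₁=3·100/300=1.000000
k=0 src: V=1.0000
k=1 load: inc=1.000000, refl=1.000000·0.500000=0.5000; V=0.000000+1.000000+0.500000=1.5000
k=2 src: inc=0.500000, refl=0.500000·0.333333=0.1667; V=1.000000+0.500000+0.166667=1.6667
k=3 load: inc=0.166667, refl=0.166667·0.500000=0.0833; V=1.500000+0.166667+0.083333=1.7500
k=4 src: inc=0.083333, refl=0.083333·0.333333=0.0278; V=1.666667+0.083333+0.027778=1.7778
k=5 load: inc=0.027778, refl=0.027778·0.500000=0.0139; V=1.750000+0.027778+0.013889=1.7917
k=6 src: inc=0.013889, refl=0.013889·0.333333=0.0046; V=1.777778+0.013889+0.004630=1.7963
k=7 load: inc=0.004630, refl=0.004630·0.500000=0.0023; V=1.791667+0.004630+0.002315=1.7986
k=8 src: inc=0.002315, refl=0.002315·0.333333=0.0008; V=1.796296+0.002315+0.000772=1.7994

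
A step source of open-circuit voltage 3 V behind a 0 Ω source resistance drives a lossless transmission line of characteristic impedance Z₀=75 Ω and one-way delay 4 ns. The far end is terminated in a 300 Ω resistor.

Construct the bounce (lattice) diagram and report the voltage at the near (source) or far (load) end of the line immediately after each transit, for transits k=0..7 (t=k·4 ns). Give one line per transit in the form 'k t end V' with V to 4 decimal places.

Γ_L=0.600000, Γ_S=-1.000000; launch V₁=3·75/75=3.000000
k=0 src: V=3.0000
k=1 load: inc=3.000000, refl=3.000000·0.600000=1.8000; V=0.000000+3.000000+1.800000=4.8000
k=2 src: inc=1.800000, refl=1.800000·-1.000000=-1.8000; V=3.000000+1.800000+-1.800000=3.0000
k=3 load: inc=-1.800000, refl=-1.800000·0.600000=-1.0800; V=4.800000+-1.800000+-1.080000=1.9200
k=4 src: inc=-1.080000, refl=-1.080000·-1.000000=1.0800; V=3.000000+-1.080000+1.080000=3.0000
k=5 load: inc=1.080000, refl=1.080000·0.600000=0.6480; V=1.920000+1.080000+0.648000=3.6480
k=6 src: inc=0.648000, refl=0.648000·-1.000000=-0.6480; V=3.000000+0.648000+-0.648000=3.0000
k=7 load: inc=-0.648000, refl=-0.648000·0.600000=-0.3888; V=3.648000+-0.648000+-0.388800=2.6112

0 0 source 3.0000
1 4 load 4.8000
2 8 source 3.0000
3 12 load 1.9200
4 16 source 3.0000
5 20 load 3.6480
6 24 source 3.0000
7 28 load 2.6112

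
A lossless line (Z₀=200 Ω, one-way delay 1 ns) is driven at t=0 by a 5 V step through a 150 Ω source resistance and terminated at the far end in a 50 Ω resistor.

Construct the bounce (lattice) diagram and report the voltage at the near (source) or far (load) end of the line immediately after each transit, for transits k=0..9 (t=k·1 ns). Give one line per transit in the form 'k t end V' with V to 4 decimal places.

0 0 source 2.8571
1 1 load 1.1429
2 2 source 1.3878
3 3 load 1.2408
4 4 source 1.2618
5 5 load 1.2492
6 6 source 1.2510
7 7 load 1.2499
8 8 source 1.2501
9 9 load 1.2500

Γ_L=-0.600000, Γ_S=-0.142857; launch V₁=5·200/350=2.857143
k=0 src: V=2.8571
k=1 load: inc=2.857143, refl=2.857143·-0.600000=-1.7143; V=0.000000+2.857143+-1.714286=1.1429
k=2 src: inc=-1.714286, refl=-1.714286·-0.142857=0.2449; V=2.857143+-1.714286+0.244898=1.3878
k=3 load: inc=0.244898, refl=0.244898·-0.600000=-0.1469; V=1.142857+0.244898+-0.146939=1.2408
k=4 src: inc=-0.146939, refl=-0.146939·-0.142857=0.0210; V=1.387755+-0.146939+0.020991=1.2618
k=5 load: inc=0.020991, refl=0.020991·-0.600000=-0.0126; V=1.240816+0.020991+-0.012595=1.2492
k=6 src: inc=-0.012595, refl=-0.012595·-0.142857=0.0018; V=1.261808+-0.012595+0.001799=1.2510
k=7 load: inc=0.001799, refl=0.001799·-0.600000=-0.0011; V=1.249213+0.001799+-0.001080=1.2499
k=8 src: inc=-0.001080, refl=-0.001080·-0.142857=0.0002; V=1.251012+-0.001080+0.000154=1.2501
k=9 load: inc=0.000154, refl=0.000154·-0.600000=-0.0001; V=1.249933+0.000154+-0.000093=1.2500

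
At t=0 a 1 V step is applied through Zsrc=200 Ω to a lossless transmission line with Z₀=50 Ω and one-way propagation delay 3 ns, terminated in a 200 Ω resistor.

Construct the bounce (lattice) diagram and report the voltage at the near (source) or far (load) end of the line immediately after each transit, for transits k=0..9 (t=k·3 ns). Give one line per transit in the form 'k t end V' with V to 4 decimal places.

0 0 source 0.2000
1 3 load 0.3200
2 6 source 0.3920
3 9 load 0.4352
4 12 source 0.4611
5 15 load 0.4767
6 18 source 0.4860
7 21 load 0.4916
8 24 source 0.4950
9 27 load 0.4970

Γ_L=0.600000, Γ_S=0.600000; launch V₁=1·50/250=0.200000
k=0 src: V=0.2000
k=1 load: inc=0.200000, refl=0.200000·0.600000=0.1200; V=0.000000+0.200000+0.120000=0.3200
k=2 src: inc=0.120000, refl=0.120000·0.600000=0.0720; V=0.200000+0.120000+0.072000=0.3920
k=3 load: inc=0.072000, refl=0.072000·0.600000=0.0432; V=0.320000+0.072000+0.043200=0.4352
k=4 src: inc=0.043200, refl=0.043200·0.600000=0.0259; V=0.392000+0.043200+0.025920=0.4611
k=5 load: inc=0.025920, refl=0.025920·0.600000=0.0156; V=0.435200+0.025920+0.015552=0.4767
k=6 src: inc=0.015552, refl=0.015552·0.600000=0.0093; V=0.461120+0.015552+0.009331=0.4860
k=7 load: inc=0.009331, refl=0.009331·0.600000=0.0056; V=0.476672+0.009331+0.005599=0.4916
k=8 src: inc=0.005599, refl=0.005599·0.600000=0.0034; V=0.486003+0.005599+0.003359=0.4950
k=9 load: inc=0.003359, refl=0.003359·0.600000=0.0020; V=0.491602+0.003359+0.002016=0.4970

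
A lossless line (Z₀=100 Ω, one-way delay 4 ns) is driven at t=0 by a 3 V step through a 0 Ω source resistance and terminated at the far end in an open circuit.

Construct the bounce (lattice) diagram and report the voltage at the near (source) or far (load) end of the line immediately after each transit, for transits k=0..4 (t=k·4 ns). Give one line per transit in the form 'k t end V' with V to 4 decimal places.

Γ_L=1.000000, Γ_S=-1.000000; launch V₁=3·100/100=3.000000
k=0 src: V=3.0000
k=1 load: inc=3.000000, refl=3.000000·1.000000=3.0000; V=0.000000+3.000000+3.000000=6.0000
k=2 src: inc=3.000000, refl=3.000000·-1.000000=-3.0000; V=3.000000+3.000000+-3.000000=3.0000
k=3 load: inc=-3.000000, refl=-3.000000·1.000000=-3.0000; V=6.000000+-3.000000+-3.000000=0.0000
k=4 src: inc=-3.000000, refl=-3.000000·-1.000000=3.0000; V=3.000000+-3.000000+3.000000=3.0000

0 0 source 3.0000
1 4 load 6.0000
2 8 source 3.0000
3 12 load 0.0000
4 16 source 3.0000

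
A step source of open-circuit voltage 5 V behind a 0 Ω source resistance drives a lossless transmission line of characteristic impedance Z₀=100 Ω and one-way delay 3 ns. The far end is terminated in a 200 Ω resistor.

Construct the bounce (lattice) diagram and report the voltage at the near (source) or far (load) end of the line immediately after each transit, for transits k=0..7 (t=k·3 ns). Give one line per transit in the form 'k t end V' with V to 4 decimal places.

0 0 source 5.0000
1 3 load 6.6667
2 6 source 5.0000
3 9 load 4.4444
4 12 source 5.0000
5 15 load 5.1852
6 18 source 5.0000
7 21 load 4.9383

Γ_L=0.333333, Γ_S=-1.000000; launch V₁=5·100/100=5.000000
k=0 src: V=5.0000
k=1 load: inc=5.000000, refl=5.000000·0.333333=1.6667; V=0.000000+5.000000+1.666667=6.6667
k=2 src: inc=1.666667, refl=1.666667·-1.000000=-1.6667; V=5.000000+1.666667+-1.666667=5.0000
k=3 load: inc=-1.666667, refl=-1.666667·0.333333=-0.5556; V=6.666667+-1.666667+-0.555556=4.4444
k=4 src: inc=-0.555556, refl=-0.555556·-1.000000=0.5556; V=5.000000+-0.555556+0.555556=5.0000
k=5 load: inc=0.555556, refl=0.555556·0.333333=0.1852; V=4.444444+0.555556+0.185185=5.1852
k=6 src: inc=0.185185, refl=0.185185·-1.000000=-0.1852; V=5.000000+0.185185+-0.185185=5.0000
k=7 load: inc=-0.185185, refl=-0.185185·0.333333=-0.0617; V=5.185185+-0.185185+-0.061728=4.9383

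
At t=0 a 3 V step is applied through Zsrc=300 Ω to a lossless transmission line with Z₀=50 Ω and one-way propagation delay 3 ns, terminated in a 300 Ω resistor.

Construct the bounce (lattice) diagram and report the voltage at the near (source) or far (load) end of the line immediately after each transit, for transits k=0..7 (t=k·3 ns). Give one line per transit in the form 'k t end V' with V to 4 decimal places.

Γ_L=0.714286, Γ_S=0.714286; launch V₁=3·50/350=0.428571
k=0 src: V=0.4286
k=1 load: inc=0.428571, refl=0.428571·0.714286=0.3061; V=0.000000+0.428571+0.306122=0.7347
k=2 src: inc=0.306122, refl=0.306122·0.714286=0.2187; V=0.428571+0.306122+0.218659=0.9534
k=3 load: inc=0.218659, refl=0.218659·0.714286=0.1562; V=0.734694+0.218659+0.156185=1.1095
k=4 src: inc=0.156185, refl=0.156185·0.714286=0.1116; V=0.953353+0.156185+0.111561=1.2211
k=5 load: inc=0.111561, refl=0.111561·0.714286=0.0797; V=1.109538+0.111561+0.079686=1.3008
k=6 src: inc=0.079686, refl=0.079686·0.714286=0.0569; V=1.221098+0.079686+0.056919=1.3577
k=7 load: inc=0.056919, refl=0.056919·0.714286=0.0407; V=1.300785+0.056919+0.040656=1.3984

0 0 source 0.4286
1 3 load 0.7347
2 6 source 0.9534
3 9 load 1.1095
4 12 source 1.2211
5 15 load 1.3008
6 18 source 1.3577
7 21 load 1.3984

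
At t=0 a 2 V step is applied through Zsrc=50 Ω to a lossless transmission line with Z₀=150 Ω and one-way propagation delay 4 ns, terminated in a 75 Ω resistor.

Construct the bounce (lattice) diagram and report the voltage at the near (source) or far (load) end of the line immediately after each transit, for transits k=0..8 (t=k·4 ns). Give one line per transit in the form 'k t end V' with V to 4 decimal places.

Γ_L=-0.333333, Γ_S=-0.500000; launch V₁=2·150/200=1.500000
k=0 src: V=1.5000
k=1 load: inc=1.500000, refl=1.500000·-0.333333=-0.5000; V=0.000000+1.500000+-0.500000=1.0000
k=2 src: inc=-0.500000, refl=-0.500000·-0.500000=0.2500; V=1.500000+-0.500000+0.250000=1.2500
k=3 load: inc=0.250000, refl=0.250000·-0.333333=-0.0833; V=1.000000+0.250000+-0.083333=1.1667
k=4 src: inc=-0.083333, refl=-0.083333·-0.500000=0.0417; V=1.250000+-0.083333+0.041667=1.2083
k=5 load: inc=0.041667, refl=0.041667·-0.333333=-0.0139; V=1.166667+0.041667+-0.013889=1.1944
k=6 src: inc=-0.013889, refl=-0.013889·-0.500000=0.0069; V=1.208333+-0.013889+0.006944=1.2014
k=7 load: inc=0.006944, refl=0.006944·-0.333333=-0.0023; V=1.194444+0.006944+-0.002315=1.1991
k=8 src: inc=-0.002315, refl=-0.002315·-0.500000=0.0012; V=1.201389+-0.002315+0.001157=1.2002

0 0 source 1.5000
1 4 load 1.0000
2 8 source 1.2500
3 12 load 1.1667
4 16 source 1.2083
5 20 load 1.1944
6 24 source 1.2014
7 28 load 1.1991
8 32 source 1.2002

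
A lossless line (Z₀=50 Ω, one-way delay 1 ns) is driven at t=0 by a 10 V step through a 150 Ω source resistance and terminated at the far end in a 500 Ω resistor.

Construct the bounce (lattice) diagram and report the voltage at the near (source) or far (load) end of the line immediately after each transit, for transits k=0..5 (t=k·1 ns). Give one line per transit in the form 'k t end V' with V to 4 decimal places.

Γ_L=0.818182, Γ_S=0.500000; launch V₁=10·50/200=2.500000
k=0 src: V=2.5000
k=1 load: inc=2.500000, refl=2.500000·0.818182=2.0455; V=0.000000+2.500000+2.045455=4.5455
k=2 src: inc=2.045455, refl=2.045455·0.500000=1.0227; V=2.500000+2.045455+1.022727=5.5682
k=3 load: inc=1.022727, refl=1.022727·0.818182=0.8368; V=4.545455+1.022727+0.836777=6.4050
k=4 src: inc=0.836777, refl=0.836777·0.500000=0.4184; V=5.568182+0.836777+0.418388=6.8233
k=5 load: inc=0.418388, refl=0.418388·0.818182=0.3423; V=6.404959+0.418388+0.342318=7.1657

0 0 source 2.5000
1 1 load 4.5455
2 2 source 5.5682
3 3 load 6.4050
4 4 source 6.8233
5 5 load 7.1657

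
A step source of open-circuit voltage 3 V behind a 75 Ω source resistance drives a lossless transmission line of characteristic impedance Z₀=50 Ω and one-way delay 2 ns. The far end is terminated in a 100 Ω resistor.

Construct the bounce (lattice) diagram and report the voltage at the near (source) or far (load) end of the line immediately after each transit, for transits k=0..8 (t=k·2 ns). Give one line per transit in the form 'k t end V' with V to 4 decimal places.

Γ_L=0.333333, Γ_S=0.200000; launch V₁=3·50/125=1.200000
k=0 src: V=1.2000
k=1 load: inc=1.200000, refl=1.200000·0.333333=0.4000; V=0.000000+1.200000+0.400000=1.6000
k=2 src: inc=0.400000, refl=0.400000·0.200000=0.0800; V=1.200000+0.400000+0.080000=1.6800
k=3 load: inc=0.080000, refl=0.080000·0.333333=0.0267; V=1.600000+0.080000+0.026667=1.7067
k=4 src: inc=0.026667, refl=0.026667·0.200000=0.0053; V=1.680000+0.026667+0.005333=1.7120
k=5 load: inc=0.005333, refl=0.005333·0.333333=0.0018; V=1.706667+0.005333+0.001778=1.7138
k=6 src: inc=0.001778, refl=0.001778·0.200000=0.0004; V=1.712000+0.001778+0.000356=1.7141
k=7 load: inc=0.000356, refl=0.000356·0.333333=0.0001; V=1.713778+0.000356+0.000119=1.7143
k=8 src: inc=0.000119, refl=0.000119·0.200000=0.0000; V=1.714133+0.000119+0.000024=1.7143

0 0 source 1.2000
1 2 load 1.6000
2 4 source 1.6800
3 6 load 1.7067
4 8 source 1.7120
5 10 load 1.7138
6 12 source 1.7141
7 14 load 1.7143
8 16 source 1.7143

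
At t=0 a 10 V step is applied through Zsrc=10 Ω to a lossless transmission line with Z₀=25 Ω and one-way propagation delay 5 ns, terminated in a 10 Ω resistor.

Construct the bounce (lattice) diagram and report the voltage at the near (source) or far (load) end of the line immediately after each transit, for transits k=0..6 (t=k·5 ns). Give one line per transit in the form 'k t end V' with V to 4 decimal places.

Γ_L=-0.428571, Γ_S=-0.428571; launch V₁=10·25/35=7.142857
k=0 src: V=7.1429
k=1 load: inc=7.142857, refl=7.142857·-0.428571=-3.0612; V=0.000000+7.142857+-3.061224=4.0816
k=2 src: inc=-3.061224, refl=-3.061224·-0.428571=1.3120; V=7.142857+-3.061224+1.311953=5.3936
k=3 load: inc=1.311953, refl=1.311953·-0.428571=-0.5623; V=4.081633+1.311953+-0.562266=4.8313
k=4 src: inc=-0.562266, refl=-0.562266·-0.428571=0.2410; V=5.393586+-0.562266+0.240971=5.0723
k=5 load: inc=0.240971, refl=0.240971·-0.428571=-0.1033; V=4.831320+0.240971+-0.103273=4.9690
k=6 src: inc=-0.103273, refl=-0.103273·-0.428571=0.0443; V=5.072291+-0.103273+0.044260=5.0133

0 0 source 7.1429
1 5 load 4.0816
2 10 source 5.3936
3 15 load 4.8313
4 20 source 5.0723
5 25 load 4.9690
6 30 source 5.0133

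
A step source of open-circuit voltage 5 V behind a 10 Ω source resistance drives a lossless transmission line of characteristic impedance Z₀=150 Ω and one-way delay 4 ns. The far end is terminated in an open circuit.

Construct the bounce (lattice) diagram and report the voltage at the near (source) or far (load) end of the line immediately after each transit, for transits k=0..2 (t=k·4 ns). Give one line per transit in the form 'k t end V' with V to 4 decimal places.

Γ_L=1.000000, Γ_S=-0.875000; launch V₁=5·150/160=4.687500
k=0 src: V=4.6875
k=1 load: inc=4.687500, refl=4.687500·1.000000=4.6875; V=0.000000+4.687500+4.687500=9.3750
k=2 src: inc=4.687500, refl=4.687500·-0.875000=-4.1016; V=4.687500+4.687500+-4.101562=5.2734

0 0 source 4.6875
1 4 load 9.3750
2 8 source 5.2734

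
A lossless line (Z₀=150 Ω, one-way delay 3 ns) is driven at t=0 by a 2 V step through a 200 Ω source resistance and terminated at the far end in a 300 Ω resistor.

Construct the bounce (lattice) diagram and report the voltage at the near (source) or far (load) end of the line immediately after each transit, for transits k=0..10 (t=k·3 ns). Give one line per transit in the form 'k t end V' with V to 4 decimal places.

Γ_L=0.333333, Γ_S=0.142857; launch V₁=2·150/350=0.857143
k=0 src: V=0.8571
k=1 load: inc=0.857143, refl=0.857143·0.333333=0.2857; V=0.000000+0.857143+0.285714=1.1429
k=2 src: inc=0.285714, refl=0.285714·0.142857=0.0408; V=0.857143+0.285714+0.040816=1.1837
k=3 load: inc=0.040816, refl=0.040816·0.333333=0.0136; V=1.142857+0.040816+0.013605=1.1973
k=4 src: inc=0.013605, refl=0.013605·0.142857=0.0019; V=1.183673+0.013605+0.001944=1.1992
k=5 load: inc=0.001944, refl=0.001944·0.333333=0.0006; V=1.197279+0.001944+0.000648=1.1999
k=6 src: inc=0.000648, refl=0.000648·0.142857=0.0001; V=1.199223+0.000648+0.000093=1.2000
k=7 load: inc=0.000093, refl=0.000093·0.333333=0.0000; V=1.199870+0.000093+0.000031=1.2000
k=8 src: inc=0.000031, refl=0.000031·0.142857=0.0000; V=1.199963+0.000031+0.000004=1.2000
k=9 load: inc=0.000004, refl=0.000004·0.333333=0.0000; V=1.199994+0.000004+0.000001=1.2000
k=10 src: inc=0.000001, refl=0.000001·0.142857=0.0000; V=1.199998+0.000001+0.000000=1.2000

0 0 source 0.8571
1 3 load 1.1429
2 6 source 1.1837
3 9 load 1.1973
4 12 source 1.1992
5 15 load 1.1999
6 18 source 1.2000
7 21 load 1.2000
8 24 source 1.2000
9 27 load 1.2000
10 30 source 1.2000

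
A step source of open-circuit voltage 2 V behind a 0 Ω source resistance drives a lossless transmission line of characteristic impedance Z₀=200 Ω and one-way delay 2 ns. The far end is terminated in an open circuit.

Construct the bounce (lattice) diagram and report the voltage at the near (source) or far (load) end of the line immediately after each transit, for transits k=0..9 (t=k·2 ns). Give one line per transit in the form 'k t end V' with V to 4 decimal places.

0 0 source 2.0000
1 2 load 4.0000
2 4 source 2.0000
3 6 load 0.0000
4 8 source 2.0000
5 10 load 4.0000
6 12 source 2.0000
7 14 load 0.0000
8 16 source 2.0000
9 18 load 4.0000

Γ_L=1.000000, Γ_S=-1.000000; launch V₁=2·200/200=2.000000
k=0 src: V=2.0000
k=1 load: inc=2.000000, refl=2.000000·1.000000=2.0000; V=0.000000+2.000000+2.000000=4.0000
k=2 src: inc=2.000000, refl=2.000000·-1.000000=-2.0000; V=2.000000+2.000000+-2.000000=2.0000
k=3 load: inc=-2.000000, refl=-2.000000·1.000000=-2.0000; V=4.000000+-2.000000+-2.000000=0.0000
k=4 src: inc=-2.000000, refl=-2.000000·-1.000000=2.0000; V=2.000000+-2.000000+2.000000=2.0000
k=5 load: inc=2.000000, refl=2.000000·1.000000=2.0000; V=0.000000+2.000000+2.000000=4.0000
k=6 src: inc=2.000000, refl=2.000000·-1.000000=-2.0000; V=2.000000+2.000000+-2.000000=2.0000
k=7 load: inc=-2.000000, refl=-2.000000·1.000000=-2.0000; V=4.000000+-2.000000+-2.000000=0.0000
k=8 src: inc=-2.000000, refl=-2.000000·-1.000000=2.0000; V=2.000000+-2.000000+2.000000=2.0000
k=9 load: inc=2.000000, refl=2.000000·1.000000=2.0000; V=0.000000+2.000000+2.000000=4.0000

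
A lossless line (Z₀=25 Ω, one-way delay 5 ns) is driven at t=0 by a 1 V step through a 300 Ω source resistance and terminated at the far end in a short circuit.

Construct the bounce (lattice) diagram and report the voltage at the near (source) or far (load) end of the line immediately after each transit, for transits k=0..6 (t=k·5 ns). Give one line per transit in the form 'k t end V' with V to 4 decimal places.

Γ_L=-1.000000, Γ_S=0.846154; launch V₁=1·25/325=0.076923
k=0 src: V=0.0769
k=1 load: inc=0.076923, refl=0.076923·-1.000000=-0.0769; V=0.000000+0.076923+-0.076923=0.0000
k=2 src: inc=-0.076923, refl=-0.076923·0.846154=-0.0651; V=0.076923+-0.076923+-0.065089=-0.0651
k=3 load: inc=-0.065089, refl=-0.065089·-1.000000=0.0651; V=0.000000+-0.065089+0.065089=0.0000
k=4 src: inc=0.065089, refl=0.065089·0.846154=0.0551; V=-0.065089+0.065089+0.055075=0.0551
k=5 load: inc=0.055075, refl=0.055075·-1.000000=-0.0551; V=0.000000+0.055075+-0.055075=0.0000
k=6 src: inc=-0.055075, refl=-0.055075·0.846154=-0.0466; V=0.055075+-0.055075+-0.046602=-0.0466

0 0 source 0.0769
1 5 load 0.0000
2 10 source -0.0651
3 15 load 0.0000
4 20 source 0.0551
5 25 load 0.0000
6 30 source -0.0466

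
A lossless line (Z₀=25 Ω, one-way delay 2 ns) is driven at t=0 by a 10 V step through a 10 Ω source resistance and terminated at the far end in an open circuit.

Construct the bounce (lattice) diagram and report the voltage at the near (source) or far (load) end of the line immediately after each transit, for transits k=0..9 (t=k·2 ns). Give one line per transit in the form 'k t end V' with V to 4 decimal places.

0 0 source 7.1429
1 2 load 14.2857
2 4 source 11.2245
3 6 load 8.1633
4 8 source 9.4752
5 10 load 10.7872
6 12 source 10.2249
7 14 load 9.6626
8 16 source 9.9036
9 18 load 10.1446

Γ_L=1.000000, Γ_S=-0.428571; launch V₁=10·25/35=7.142857
k=0 src: V=7.1429
k=1 load: inc=7.142857, refl=7.142857·1.000000=7.1429; V=0.000000+7.142857+7.142857=14.2857
k=2 src: inc=7.142857, refl=7.142857·-0.428571=-3.0612; V=7.142857+7.142857+-3.061224=11.2245
k=3 load: inc=-3.061224, refl=-3.061224·1.000000=-3.0612; V=14.285714+-3.061224+-3.061224=8.1633
k=4 src: inc=-3.061224, refl=-3.061224·-0.428571=1.3120; V=11.224490+-3.061224+1.311953=9.4752
k=5 load: inc=1.311953, refl=1.311953·1.000000=1.3120; V=8.163265+1.311953+1.311953=10.7872
k=6 src: inc=1.311953, refl=1.311953·-0.428571=-0.5623; V=9.475219+1.311953+-0.562266=10.2249
k=7 load: inc=-0.562266, refl=-0.562266·1.000000=-0.5623; V=10.787172+-0.562266+-0.562266=9.6626
k=8 src: inc=-0.562266, refl=-0.562266·-0.428571=0.2410; V=10.224906+-0.562266+0.240971=9.9036
k=9 load: inc=0.240971, refl=0.240971·1.000000=0.2410; V=9.662641+0.240971+0.240971=10.1446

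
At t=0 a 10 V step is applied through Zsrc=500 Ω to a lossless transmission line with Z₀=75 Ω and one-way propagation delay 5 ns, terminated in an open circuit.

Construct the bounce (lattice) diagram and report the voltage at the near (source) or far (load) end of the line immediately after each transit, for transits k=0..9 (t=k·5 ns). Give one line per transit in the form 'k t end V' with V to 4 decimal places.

0 0 source 1.3043
1 5 load 2.6087
2 10 source 3.5728
3 15 load 4.5369
4 20 source 5.2494
5 25 load 5.9620
6 30 source 6.4887
7 35 load 7.0154
8 40 source 7.4047
9 45 load 7.7940

Γ_L=1.000000, Γ_S=0.739130; launch V₁=10·75/575=1.304348
k=0 src: V=1.3043
k=1 load: inc=1.304348, refl=1.304348·1.000000=1.3043; V=0.000000+1.304348+1.304348=2.6087
k=2 src: inc=1.304348, refl=1.304348·0.739130=0.9641; V=1.304348+1.304348+0.964083=3.5728
k=3 load: inc=0.964083, refl=0.964083·1.000000=0.9641; V=2.608696+0.964083+0.964083=4.5369
k=4 src: inc=0.964083, refl=0.964083·0.739130=0.7126; V=3.572779+0.964083+0.712583=5.2494
k=5 load: inc=0.712583, refl=0.712583·1.000000=0.7126; V=4.536862+0.712583+0.712583=5.9620
k=6 src: inc=0.712583, refl=0.712583·0.739130=0.5267; V=5.249445+0.712583+0.526692=6.4887
k=7 load: inc=0.526692, refl=0.526692·1.000000=0.5267; V=5.962028+0.526692+0.526692=7.0154
k=8 src: inc=0.526692, refl=0.526692·0.739130=0.3893; V=6.488720+0.526692+0.389294=7.4047
k=9 load: inc=0.389294, refl=0.389294·1.000000=0.3893; V=7.015412+0.389294+0.389294=7.7940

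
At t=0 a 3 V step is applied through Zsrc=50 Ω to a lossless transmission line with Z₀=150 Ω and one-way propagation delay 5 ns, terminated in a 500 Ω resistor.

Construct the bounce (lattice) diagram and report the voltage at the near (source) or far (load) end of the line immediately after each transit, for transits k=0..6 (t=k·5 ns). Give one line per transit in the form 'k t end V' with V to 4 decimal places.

0 0 source 2.2500
1 5 load 3.4615
2 10 source 2.8558
3 15 load 2.5296
4 20 source 2.6927
5 25 load 2.7805
6 30 source 2.7366

Γ_L=0.538462, Γ_S=-0.500000; launch V₁=3·150/200=2.250000
k=0 src: V=2.2500
k=1 load: inc=2.250000, refl=2.250000·0.538462=1.2115; V=0.000000+2.250000+1.211538=3.4615
k=2 src: inc=1.211538, refl=1.211538·-0.500000=-0.6058; V=2.250000+1.211538+-0.605769=2.8558
k=3 load: inc=-0.605769, refl=-0.605769·0.538462=-0.3262; V=3.461538+-0.605769+-0.326183=2.5296
k=4 src: inc=-0.326183, refl=-0.326183·-0.500000=0.1631; V=2.855769+-0.326183+0.163092=2.6927
k=5 load: inc=0.163092, refl=0.163092·0.538462=0.0878; V=2.529586+0.163092+0.087819=2.7805
k=6 src: inc=0.087819, refl=0.087819·-0.500000=-0.0439; V=2.692678+0.087819+-0.043909=2.7366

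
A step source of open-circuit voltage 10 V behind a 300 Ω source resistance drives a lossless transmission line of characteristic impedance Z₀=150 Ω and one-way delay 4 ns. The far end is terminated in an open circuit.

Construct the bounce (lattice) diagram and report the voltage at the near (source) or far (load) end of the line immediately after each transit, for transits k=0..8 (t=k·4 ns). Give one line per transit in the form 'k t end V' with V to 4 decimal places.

Γ_L=1.000000, Γ_S=0.333333; launch V₁=10·150/450=3.333333
k=0 src: V=3.3333
k=1 load: inc=3.333333, refl=3.333333·1.000000=3.3333; V=0.000000+3.333333+3.333333=6.6667
k=2 src: inc=3.333333, refl=3.333333·0.333333=1.1111; V=3.333333+3.333333+1.111111=7.7778
k=3 load: inc=1.111111, refl=1.111111·1.000000=1.1111; V=6.666667+1.111111+1.111111=8.8889
k=4 src: inc=1.111111, refl=1.111111·0.333333=0.3704; V=7.777778+1.111111+0.370370=9.2593
k=5 load: inc=0.370370, refl=0.370370·1.000000=0.3704; V=8.888889+0.370370+0.370370=9.6296
k=6 src: inc=0.370370, refl=0.370370·0.333333=0.1235; V=9.259259+0.370370+0.123457=9.7531
k=7 load: inc=0.123457, refl=0.123457·1.000000=0.1235; V=9.629630+0.123457+0.123457=9.8765
k=8 src: inc=0.123457, refl=0.123457·0.333333=0.0412; V=9.753086+0.123457+0.041152=9.9177

0 0 source 3.3333
1 4 load 6.6667
2 8 source 7.7778
3 12 load 8.8889
4 16 source 9.2593
5 20 load 9.6296
6 24 source 9.7531
7 28 load 9.8765
8 32 source 9.9177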